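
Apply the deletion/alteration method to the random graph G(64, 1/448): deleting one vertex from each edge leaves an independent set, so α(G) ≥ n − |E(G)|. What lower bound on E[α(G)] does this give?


E[|E(G)|] = C(64, 2)·p = 2016 · (1/448) = 9/2.
E[α(G)] ≥ n − E[|E(G)|] = 64 − 9/2 = 119/2.
Numerically: ≈ 59.500.
(This is only a lower bound; the true E[α(G)] may be larger.)

E[α(G)] ≥ 119/2 ≈ 59.500.


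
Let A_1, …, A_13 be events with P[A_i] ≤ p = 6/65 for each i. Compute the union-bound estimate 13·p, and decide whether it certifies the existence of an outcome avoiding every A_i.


Union bound: P[∪_{i=1}^{13} A_i] ≤ Σ_i P[A_i] ≤ 13·p = 13·(6/65) = 6/5.
Numerically: 6/5 ≈ 1.20000.
Is 6/5 < 1? NO.
Since the bound 6/5 is ≥ 1, the union bound is uninformative here; it does NOT by itself certify existence.

13·p = 6/5 ≈ 1.20000; existence NOT certified by the union bound.


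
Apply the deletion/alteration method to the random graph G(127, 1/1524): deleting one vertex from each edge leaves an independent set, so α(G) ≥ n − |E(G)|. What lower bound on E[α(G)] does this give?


E[|E(G)|] = C(127, 2)·p = 8001 · (1/1524) = 21/4.
E[α(G)] ≥ n − E[|E(G)|] = 127 − 21/4 = 487/4.
Numerically: ≈ 121.750000.
(This is only a lower bound; the true E[α(G)] may be larger.)

E[α(G)] ≥ 487/4 ≈ 121.750000.


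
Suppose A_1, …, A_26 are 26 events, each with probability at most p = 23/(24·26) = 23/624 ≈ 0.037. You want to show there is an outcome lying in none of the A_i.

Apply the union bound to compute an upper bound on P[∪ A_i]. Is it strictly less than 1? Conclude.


Union bound: P[∪_{i=1}^{26} A_i] ≤ Σ_i P[A_i] ≤ 26·p = 26·(23/624) = 23/24.
Numerically: 23/24 ≈ 0.958.
Is 23/24 < 1? YES.
Since P[∪ A_i] ≤ 23/24 < 1, the complement has P[∩ A_i^c] ≥ 1 − 23/24 = 1/24 > 0, so some outcome avoids every A_i.

26·p = 23/24 ≈ 0.958; existence CERTIFIED by the union bound.


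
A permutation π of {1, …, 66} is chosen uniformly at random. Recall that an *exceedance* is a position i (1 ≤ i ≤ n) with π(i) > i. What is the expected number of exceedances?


Write X = Σ_{i=1}^{66} X_i, where X_i = 1_{π(i) > i}.
For each fixed i, π(i) is uniform over {1, …, 66} (marginal of a uniform permutation), so P[π(i) > i] = (n − i)/n. Summing: Σ_{i=1}^{66} (n − i)/n = (0 + 1 + … + 65)/66 = 66(66 − 1)/(2·66) = (66 − 1)/2.
Hence E[X] = Σ_{i=1}^{66} (66 − i)/66 = 65/2 ≈ 32.50000.

E[X] = 65/2 = 32.50000.


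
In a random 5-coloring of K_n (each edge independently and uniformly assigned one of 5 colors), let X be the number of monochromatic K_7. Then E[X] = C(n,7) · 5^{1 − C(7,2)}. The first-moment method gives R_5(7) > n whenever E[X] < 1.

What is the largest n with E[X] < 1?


We need C(n, 7) · 5^{1 − 21} < 1, i.e. C(n, 7) < 5^{21 − 1} = 95367431640625.
Check values of n near the boundary:
  n = 333: C(333, 7) = 84549532139028; 84549532139028 < 95367431640625? YES
  n = 334: C(334, 7) = 86359460961576; 86359460961576 < 95367431640625? YES
  n = 335: C(335, 7) = 88202498238195; 88202498238195 < 95367431640625? YES
  n = 336: C(336, 7) = 90079147136880; 90079147136880 < 95367431640625? YES
  n = 337: C(337, 7) = 91989916924632; 91989916924632 < 95367431640625? YES
  n = 338: C(338, 7) = 93935323022736; 93935323022736 < 95367431640625? YES
  n = 339: C(339, 7) = 95915887062372; 95915887062372 < 95367431640625? NO
The largest n with C(n, 7) < 95367431640625 is n = 338 (where E[X] = 93935323022736/95367431640625 ≈ 0.9850). Hence R_5(7) > 338, i.e. R_5(7) ≥ 339.

Largest n = 338; hence R_5(7) > 338.


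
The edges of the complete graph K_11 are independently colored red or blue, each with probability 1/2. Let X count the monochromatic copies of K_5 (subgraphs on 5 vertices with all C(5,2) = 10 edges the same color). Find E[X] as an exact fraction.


Let X = Σ_S X_S over the C(11, 5) = 462 subsets S of size 5, where X_S = 1 if the K_5 on S is monochromatic.
For a fixed S, the K_5 on S has C(5, 2) = 10 edges. P[all 10 edges red] = (1/2)^10, and likewise for blue, so P[monochromatic] = 2·(1/2)^10 = 2^{1 − 10} = 1/512.
By linearity: E[X] = C(11, 5) · 2^{1 − 10} = 462 · 1/512 = 231/256.
Numerically: E[X] ≈ 0.9023.

E[X] = C(11,5)·2^(1−C(5,2)) = 231/256 ≈ 0.9023.


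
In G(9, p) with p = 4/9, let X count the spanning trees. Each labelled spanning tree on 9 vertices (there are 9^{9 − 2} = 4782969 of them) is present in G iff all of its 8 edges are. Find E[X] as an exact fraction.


K_9 has 9^{9 − 2} = 4782969 labelled spanning trees.
For each such spanning tree H, let X_H = 1 if all 8 edges of H are present in G. Then P[X_H = 1] = p^{8} = (4/9)^{8} = 65536/43046721.
Summing the indicators: E[X] = Σ_H E[X_H] = 4782969 · p^{8} = 4782969 · 65536/43046721 = 65536/9.
Numerically: E[X] ≈ 7281.8.

E[X] = 4782969 · (4/9)^{8} = 65536/9 ≈ 7281.8.


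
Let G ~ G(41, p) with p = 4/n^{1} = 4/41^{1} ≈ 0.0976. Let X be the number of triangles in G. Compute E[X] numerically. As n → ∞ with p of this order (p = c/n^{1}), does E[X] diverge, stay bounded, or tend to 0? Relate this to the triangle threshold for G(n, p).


Number of potential triangles: C(41, 3) = 10660.
Each occurs with probability p³ ≈ (0.0976)³ ≈ 9.28599e-04.
By linearity: E[X] = C(41, 3)·p³ ≈ 10660 · 9.28599e-04 ≈ 9.899.
Here α = 1, so p = 4/n is exactly at the triangle threshold p ~ 1/n. Asymptotically E[X] → c³/6 = 4³/6 = 32/3 ≈ 10.667, a bounded constant. In this regime the triangle count is asymptotically Poisson(c³/6).

E[X] ≈ 9.899; in regime p = Θ(1/n^{1}) E[X] stays bounded (at the triangle threshold p ~ 1/n).


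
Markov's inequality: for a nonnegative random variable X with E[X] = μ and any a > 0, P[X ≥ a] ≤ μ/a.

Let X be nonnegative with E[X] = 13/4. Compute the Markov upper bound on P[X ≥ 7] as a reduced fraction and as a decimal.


μ = E[X] = 13/4, a = 7.
Markov: P[X ≥ 7] ≤ μ/a = (13/4)/7 = 13/28.
Numerically: ≈ 0.46429.
(Since a = 7 > μ = 3.25000, the bound 13/28 is < 1 and informative.)

P[X ≥ 7] ≤ 13/28 ≈ 0.46429.


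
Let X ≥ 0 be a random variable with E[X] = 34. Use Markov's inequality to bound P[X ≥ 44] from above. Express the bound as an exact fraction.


μ = E[X] = 34, a = 44.
Markov: P[X ≥ 44] ≤ μ/a = (34)/44 = 17/22.
Numerically: ≈ 0.772727.
(Since a = 44 > μ = 34.000000, the bound 17/22 is < 1 and informative.)

P[X ≥ 44] ≤ 17/22 ≈ 0.772727.


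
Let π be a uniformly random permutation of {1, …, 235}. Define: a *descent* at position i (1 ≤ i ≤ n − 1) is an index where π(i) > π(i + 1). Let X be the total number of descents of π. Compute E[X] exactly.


Write X = Σ X_I over i = 1, …, 234, with X_I the indicator of one descent.
There are 234 indicators.
For each fixed i, the pair (π(i), π(i+1)) is a uniformly random ordered pair of distinct values from {1, …, 235}; by symmetry P[π(i) > π(i+1)] = 1/2.
By linearity: E[X] = 234 · (1/2) = (235 − 1) · (1/2) = 117 ≈ 117.0000.

E[X] = 117 = 117.0000.


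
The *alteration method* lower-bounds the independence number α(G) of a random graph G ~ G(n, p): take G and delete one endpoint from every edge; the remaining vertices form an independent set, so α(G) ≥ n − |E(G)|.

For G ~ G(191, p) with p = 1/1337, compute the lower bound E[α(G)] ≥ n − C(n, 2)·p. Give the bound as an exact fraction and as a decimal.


E[|E(G)|] = C(191, 2)·p = 18145 · (1/1337) = 95/7.
E[α(G)] ≥ n − E[|E(G)|] = 191 − 95/7 = 1242/7.
Numerically: ≈ 177.4286.
(This is only a lower bound; the true E[α(G)] may be larger.)

E[α(G)] ≥ 1242/7 ≈ 177.4286.


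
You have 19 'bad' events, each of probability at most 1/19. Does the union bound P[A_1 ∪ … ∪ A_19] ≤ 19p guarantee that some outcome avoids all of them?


Union bound: P[∪_{i=1}^{19} A_i] ≤ Σ_i P[A_i] ≤ 19·p = 19·(1/19) = 1.
Numerically: 1 ≈ 1.000.
Is 1 < 1? NO.
Since the bound 1 is ≥ 1, the union bound is uninformative here; it does NOT by itself certify existence.

19·p = 1 ≈ 1.000; existence NOT certified by the union bound.


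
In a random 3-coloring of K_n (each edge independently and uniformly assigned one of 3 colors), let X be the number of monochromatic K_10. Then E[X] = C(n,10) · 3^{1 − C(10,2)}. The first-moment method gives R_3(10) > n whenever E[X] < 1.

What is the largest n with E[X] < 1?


We need C(n, 10) · 3^{1 − 45} < 1, i.e. C(n, 10) < 3^{45 − 1} = 984770902183611232881.
Check values of n near the boundary:
  n = 567: C(567, 10) = 873787071273467749398; 873787071273467749398 < 984770902183611232881? YES
  n = 568: C(568, 10) = 889446337783744949208; 889446337783744949208 < 984770902183611232881? YES
  n = 569: C(569, 10) = 905357721286137524328; 905357721286137524328 < 984770902183611232881? YES
  n = 570: C(570, 10) = 921524823451961408691; 921524823451961408691 < 984770902183611232881? YES
  n = 571: C(571, 10) = 937951290893172842001; 937951290893172842001 < 984770902183611232881? YES
  n = 572: C(572, 10) = 954640815642161682606; 954640815642161682606 < 984770902183611232881? YES
  n = 573: C(573, 10) = 971597135635805762226; 971597135635805762226 < 984770902183611232881? YES
  n = 574: C(574, 10) = 988824035203816502691; 988824035203816502691 < 984770902183611232881? NO
The largest n with C(n, 10) < 984770902183611232881 is n = 573 (where E[X] = 35985079097622435638/36472996377170786403 ≈ 0.987). Hence R_3(10) > 573, i.e. R_3(10) ≥ 574.

Largest n = 573; hence R_3(10) > 573.


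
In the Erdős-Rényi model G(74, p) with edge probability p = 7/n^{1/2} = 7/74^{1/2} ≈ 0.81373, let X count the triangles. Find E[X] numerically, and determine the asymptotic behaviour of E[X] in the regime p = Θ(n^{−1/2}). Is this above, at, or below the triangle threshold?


Number of potential triangles: C(74, 3) = 64824.
Each occurs with probability p³ ≈ (0.81373)³ ≈ 5.3882351e-01.
By linearity: E[X] = C(74, 3)·p³ ≈ 64824 · 5.3882351e-01 ≈ 34928.69552.
Since α = 1/2 < 1, p = c/n^{1/2} ≫ 1/n is above the triangle threshold p ~ 1/n. Asymptotically E[X] ~ (c³/6)·n^{3(1−α)} = (7³/6)·n^{1.5} → ∞; triangles are abundant w.h.p.

E[X] ≈ 34928.69552; in regime p = Θ(1/n^{1/2}) E[X] diverges (above the triangle threshold p ~ 1/n).


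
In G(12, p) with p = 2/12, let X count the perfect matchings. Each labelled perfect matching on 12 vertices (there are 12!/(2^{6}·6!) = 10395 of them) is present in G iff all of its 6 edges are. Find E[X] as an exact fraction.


K_12 has 12!/(2^{6}·6!) = 10395 labelled perfect matchings.
For each such perfect matching H, let X_H = 1 if all 6 edges of H are present in G. Then P[X_H = 1] = p^{6} = (1/6)^{6} = 1/46656.
By linearity of expectation: E[X] = Σ_H E[X_H] = 10395 · p^{6} = 10395 · 1/46656 = 385/1728.
Numerically: E[X] ≈ 0.222801.

E[X] = 10395 · (1/6)^{6} = 385/1728 ≈ 0.222801.


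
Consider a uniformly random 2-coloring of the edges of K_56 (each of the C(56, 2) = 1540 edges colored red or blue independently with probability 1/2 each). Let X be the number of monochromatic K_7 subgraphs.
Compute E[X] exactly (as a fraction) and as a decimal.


Let X = Σ_S X_S over the C(56, 7) = 231917400 subsets S of size 7, where X_S = 1 if the K_7 on S is monochromatic.
For a fixed S, the K_7 on S has C(7, 2) = 21 edges. P[all 21 edges red] = (1/2)^21, and likewise for blue, so P[monochromatic] = 2·(1/2)^21 = 2^{1 − 21} = 1/1048576.
Summing: E[X] = C(56, 7) · 2^{1 − 21} = 231917400 · 1/1048576 = 28989675/131072.
Numerically: E[X] ≈ 221.173668.

E[X] = C(56,7)·2^(1−C(7,2)) = 28989675/131072 ≈ 221.173668.


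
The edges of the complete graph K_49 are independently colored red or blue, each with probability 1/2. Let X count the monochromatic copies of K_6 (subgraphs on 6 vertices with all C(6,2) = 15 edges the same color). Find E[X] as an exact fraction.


Let X = Σ_S X_S over the C(49, 6) = 13983816 subsets S of size 6, where X_S = 1 if the K_6 on S is monochromatic.
For a fixed S, the K_6 on S has C(6, 2) = 15 edges. P[all 15 edges red] = (1/2)^15, and likewise for blue, so P[monochromatic] = 2·(1/2)^15 = 2^{1 − 15} = 1/16384.
By linearity of expectation: E[X] = C(49, 6) · 2^{1 − 15} = 13983816 · 1/16384 = 1747977/2048.
Numerically: E[X] ≈ 853.504.

E[X] = C(49,6)·2^(1−C(6,2)) = 1747977/2048 ≈ 853.504.


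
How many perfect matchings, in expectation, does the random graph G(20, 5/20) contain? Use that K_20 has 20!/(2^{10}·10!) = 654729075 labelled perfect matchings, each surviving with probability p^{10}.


K_20 has 20!/(2^{10}·10!) = 654729075 labelled perfect matchings.
For each such perfect matching H, let X_H = 1 if all 10 edges of H are present in G. Then P[X_H = 1] = p^{10} = (1/4)^{10} = 1/1048576.
By linearity: E[X] = Σ_H E[X_H] = 654729075 · p^{10} = 654729075 · 1/1048576 = 654729075/1048576.
Numerically: E[X] ≈ 624.4.

E[X] = 654729075 · (1/4)^{10} = 654729075/1048576 ≈ 624.4.


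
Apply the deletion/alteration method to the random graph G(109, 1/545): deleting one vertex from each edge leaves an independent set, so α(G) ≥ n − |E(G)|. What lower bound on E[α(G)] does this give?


E[|E(G)|] = C(109, 2)·p = 5886 · (1/545) = 54/5.
E[α(G)] ≥ n − E[|E(G)|] = 109 − 54/5 = 491/5.
Numerically: ≈ 98.2000.
(This is only a lower bound; the true E[α(G)] may be larger.)

E[α(G)] ≥ 491/5 ≈ 98.2000.


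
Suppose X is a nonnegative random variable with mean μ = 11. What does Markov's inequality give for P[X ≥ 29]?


μ = E[X] = 11, a = 29.
Markov: P[X ≥ 29] ≤ μ/a = (11)/29 = 11/29.
Numerically: ≈ 0.37931.
(Since a = 29 > μ = 11.00000, the bound 11/29 is < 1 and informative.)

P[X ≥ 29] ≤ 11/29 ≈ 0.37931.


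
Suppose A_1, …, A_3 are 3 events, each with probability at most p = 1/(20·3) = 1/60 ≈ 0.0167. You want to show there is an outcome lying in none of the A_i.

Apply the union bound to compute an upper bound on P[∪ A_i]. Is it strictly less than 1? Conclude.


Union bound: P[∪_{i=1}^{3} A_i] ≤ Σ_i P[A_i] ≤ 3·p = 3·(1/60) = 1/20.
Numerically: 1/20 ≈ 0.0500.
Is 1/20 < 1? YES.
Since P[∪ A_i] ≤ 1/20 < 1, the complement has P[∩ A_i^c] ≥ 1 − 1/20 = 19/20 > 0, so some outcome avoids every A_i.

3·p = 1/20 ≈ 0.0500; existence CERTIFIED by the union bound.


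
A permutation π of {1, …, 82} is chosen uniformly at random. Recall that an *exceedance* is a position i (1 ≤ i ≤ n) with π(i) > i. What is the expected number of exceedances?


Write X = Σ_{i=1}^{82} X_i, where X_i = 1_{π(i) > i}.
For each fixed i, π(i) is uniform over {1, …, 82} (marginal of a uniform permutation), so P[π(i) > i] = (n − i)/n. Summing: Σ_{i=1}^{82} (n − i)/n = (0 + 1 + … + 81)/82 = 82(82 − 1)/(2·82) = (82 − 1)/2.
Hence E[X] = Σ_{i=1}^{82} (82 − i)/82 = 81/2 ≈ 40.500000.

E[X] = 81/2 = 40.500000.


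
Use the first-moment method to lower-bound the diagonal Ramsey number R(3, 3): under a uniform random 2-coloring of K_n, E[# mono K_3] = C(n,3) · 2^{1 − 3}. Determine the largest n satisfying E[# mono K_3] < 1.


We need C(n, 3) · 2^{1 − 3} < 1, i.e. C(n, 3) < 2^{3 − 1} = 4.
Check values of n near the boundary:
  n = 3: C(3, 3) = 1; 1 < 4? YES
  n = 4: C(4, 3) = 4; 4 < 4? NO
The largest n with C(n, 3) < 4 is n = 3 (where E[X] = 1/4 ≈ 0.25000). Hence R(3, 3) > 3, i.e. R(3, 3) ≥ 4.

Largest n = 3; hence R(3, 3) > 3.


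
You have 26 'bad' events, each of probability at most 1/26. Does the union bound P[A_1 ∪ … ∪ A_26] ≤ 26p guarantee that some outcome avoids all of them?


Union bound: P[∪_{i=1}^{26} A_i] ≤ Σ_i P[A_i] ≤ 26·p = 26·(1/26) = 1.
Numerically: 1 ≈ 1.000.
Is 1 < 1? NO.
Since the bound 1 is ≥ 1, the union bound is uninformative here; it does NOT by itself certify existence.

26·p = 1 ≈ 1.000; existence NOT certified by the union bound.


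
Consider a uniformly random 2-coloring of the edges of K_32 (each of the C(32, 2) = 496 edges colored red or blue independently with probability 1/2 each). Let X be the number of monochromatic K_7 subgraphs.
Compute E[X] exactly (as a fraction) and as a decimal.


Let X = Σ_S X_S over the C(32, 7) = 3365856 subsets S of size 7, where X_S = 1 if the K_7 on S is monochromatic.
For a fixed S, the K_7 on S has C(7, 2) = 21 edges. P[all 21 edges red] = (1/2)^21, and likewise for blue, so P[monochromatic] = 2·(1/2)^21 = 2^{1 − 21} = 1/1048576.
By linearity of expectation: E[X] = C(32, 7) · 2^{1 − 21} = 3365856 · 1/1048576 = 105183/32768.
Numerically: E[X] ≈ 3.20993.

E[X] = C(32,7)·2^(1−C(7,2)) = 105183/32768 ≈ 3.20993.


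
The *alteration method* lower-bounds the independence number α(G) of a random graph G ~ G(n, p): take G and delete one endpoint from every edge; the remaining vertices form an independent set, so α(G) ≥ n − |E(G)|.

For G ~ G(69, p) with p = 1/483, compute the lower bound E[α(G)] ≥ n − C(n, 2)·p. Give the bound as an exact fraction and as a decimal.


E[|E(G)|] = C(69, 2)·p = 2346 · (1/483) = 34/7.
E[α(G)] ≥ n − E[|E(G)|] = 69 − 34/7 = 449/7.
Numerically: ≈ 64.142857.
(This is only a lower bound; the true E[α(G)] may be larger.)

E[α(G)] ≥ 449/7 ≈ 64.142857.


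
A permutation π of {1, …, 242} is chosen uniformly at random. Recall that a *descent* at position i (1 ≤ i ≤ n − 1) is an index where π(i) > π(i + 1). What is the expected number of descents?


Write X = Σ X_I over i = 1, …, 241, with X_I the indicator of one descent.
There are 241 indicators.
For each fixed i, the pair (π(i), π(i+1)) is a uniformly random ordered pair of distinct values from {1, …, 242}; by symmetry P[π(i) > π(i+1)] = 1/2.
By linearity: E[X] = 241 · (1/2) = (242 − 1) · (1/2) = 241/2 ≈ 120.500.

E[X] = 241/2 = 120.500.


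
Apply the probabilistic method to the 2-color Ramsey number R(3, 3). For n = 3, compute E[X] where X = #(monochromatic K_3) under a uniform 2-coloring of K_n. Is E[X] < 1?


E[X] = C(3, 3) · 2^{1 − 3} = 1 · 2^{−2} = 1/4.
As a reduced fraction: E[X] = 1/4 ≈ 0.2500000.
Is E[X] < 1? YES.
Since E[X] < 1, there exists a 2-coloring of K_{3} with no monochromatic K_3; hence R(3, 3) > 3.

E[X] = 1/4 ≈ 0.2500000; E[X] < 1, so R(3, 3) > 3.


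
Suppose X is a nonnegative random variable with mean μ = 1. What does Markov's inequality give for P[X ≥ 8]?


μ = E[X] = 1, a = 8.
Markov: P[X ≥ 8] ≤ μ/a = (1)/8 = 1/8.
Numerically: ≈ 0.125000.
(Since a = 8 > μ = 1.000000, the bound 1/8 is < 1 and informative.)

P[X ≥ 8] ≤ 1/8 ≈ 0.125000.


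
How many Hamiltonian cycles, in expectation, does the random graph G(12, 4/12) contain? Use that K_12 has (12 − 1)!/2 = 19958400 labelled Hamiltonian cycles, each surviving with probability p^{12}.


K_12 has (12 − 1)!/2 = 19958400 labelled Hamiltonian cycles.
For each such Hamiltonian cycle H, let X_H = 1 if all 12 edges of H are present in G. Then P[X_H = 1] = p^{12} = (1/3)^{12} = 1/531441.
By linearity of expectation: E[X] = Σ_H E[X_H] = 19958400 · p^{12} = 19958400 · 1/531441 = 246400/6561.
Numerically: E[X] ≈ 37.5553.

E[X] = 19958400 · (1/3)^{12} = 246400/6561 ≈ 37.5553.


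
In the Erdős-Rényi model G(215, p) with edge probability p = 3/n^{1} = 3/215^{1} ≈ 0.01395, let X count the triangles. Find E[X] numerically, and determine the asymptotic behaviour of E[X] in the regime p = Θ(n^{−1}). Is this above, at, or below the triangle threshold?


Number of potential triangles: C(215, 3) = 1633355.
Each occurs with probability p³ ≈ (0.01395)³ ≈ 2.716742e-06.
By linearity: E[X] = C(215, 3)·p³ ≈ 1633355 · 2.716742e-06 ≈ 4.4374.
Here α = 1, so p = 3/n is exactly at the triangle threshold p ~ 1/n. Asymptotically E[X] → c³/6 = 3³/6 = 9/2 ≈ 4.5000, a bounded constant. In this regime the triangle count is asymptotically Poisson(c³/6).

E[X] ≈ 4.4374; in regime p = Θ(1/n^{1}) E[X] stays bounded (at the triangle threshold p ~ 1/n).


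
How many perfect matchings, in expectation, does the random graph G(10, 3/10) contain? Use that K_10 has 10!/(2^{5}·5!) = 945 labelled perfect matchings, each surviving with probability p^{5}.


K_10 has 10!/(2^{5}·5!) = 945 labelled perfect matchings.
For each such perfect matching H, let X_H = 1 if all 5 edges of H are present in G. Then P[X_H = 1] = p^{5} = (3/10)^{5} = 243/100000.
By linearity of expectation: E[X] = Σ_H E[X_H] = 945 · p^{5} = 945 · 243/100000 = 45927/20000.
Numerically: E[X] ≈ 2.296.

E[X] = 945 · (3/10)^{5} = 45927/20000 ≈ 2.296.


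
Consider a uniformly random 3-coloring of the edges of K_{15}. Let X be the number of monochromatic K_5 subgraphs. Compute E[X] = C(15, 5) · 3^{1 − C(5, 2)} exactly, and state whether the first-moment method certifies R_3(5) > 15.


E[X] = C(15, 5) · 3^{1 − 10} = 3003 · 3^{−9} = 3003/19683.
As a reduced fraction: E[X] = 1001/6561 ≈ 0.1526.
Is E[X] < 1? YES.
Since E[X] < 1, there exists a 3-coloring of K_{15} with no monochromatic K_5; hence R_3(5) > 15.

E[X] = 1001/6561 ≈ 0.1526; E[X] < 1, so R_3(5) > 15.


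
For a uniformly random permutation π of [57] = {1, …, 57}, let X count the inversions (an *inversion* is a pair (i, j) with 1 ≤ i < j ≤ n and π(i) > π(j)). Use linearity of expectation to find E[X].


Write X = Σ X_I over the C(57, 2) = 1596 pairs i < j, with X_I the indicator of one inversion.
There are 1596 indicators.
For each fixed pair i < j, the values π(i) and π(j) are two distinct elements of {1, …, 57} in uniformly random order; by symmetry P[π(i) > π(j)] = 1/2.
By linearity: E[X] = 1596 · (1/2) = C(57, 2) · (1/2) = 1596/2 = 798 ≈ 798.0000.

E[X] = 798 = 798.0000.


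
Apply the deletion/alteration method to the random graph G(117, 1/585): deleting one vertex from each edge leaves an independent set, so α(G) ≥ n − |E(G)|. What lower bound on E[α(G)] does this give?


E[|E(G)|] = C(117, 2)·p = 6786 · (1/585) = 58/5.
E[α(G)] ≥ n − E[|E(G)|] = 117 − 58/5 = 527/5.
Numerically: ≈ 105.40000.
(This is only a lower bound; the true E[α(G)] may be larger.)

E[α(G)] ≥ 527/5 ≈ 105.40000.


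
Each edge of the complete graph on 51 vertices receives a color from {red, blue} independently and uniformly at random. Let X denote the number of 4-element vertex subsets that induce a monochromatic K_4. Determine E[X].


Let X = Σ_S X_S over the C(51, 4) = 249900 subsets S of size 4, where X_S = 1 if the K_4 on S is monochromatic.
For a fixed S, the K_4 on S has C(4, 2) = 6 edges. P[all 6 edges red] = (1/2)^6, and likewise for blue, so P[monochromatic] = 2·(1/2)^6 = 2^{1 − 6} = 1/32.
Summing: E[X] = C(51, 4) · 2^{1 − 6} = 249900 · 1/32 = 62475/8.
Numerically: E[X] ≈ 7809.37500.

E[X] = C(51,4)·2^(1−C(4,2)) = 62475/8 ≈ 7809.37500.


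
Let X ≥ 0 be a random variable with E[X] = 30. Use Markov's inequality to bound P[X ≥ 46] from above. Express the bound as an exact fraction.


μ = E[X] = 30, a = 46.
Markov: P[X ≥ 46] ≤ μ/a = (30)/46 = 15/23.
Numerically: ≈ 0.65217.
(Since a = 46 > μ = 30.00000, the bound 15/23 is < 1 and informative.)

P[X ≥ 46] ≤ 15/23 ≈ 0.65217.


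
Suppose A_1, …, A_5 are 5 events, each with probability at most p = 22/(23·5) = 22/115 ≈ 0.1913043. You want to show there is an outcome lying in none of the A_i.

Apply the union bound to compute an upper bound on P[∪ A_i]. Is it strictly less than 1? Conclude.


Union bound: P[∪_{i=1}^{5} A_i] ≤ Σ_i P[A_i] ≤ 5·p = 5·(22/115) = 22/23.
Numerically: 22/23 ≈ 0.9565217.
Is 22/23 < 1? YES.
Since P[∪ A_i] ≤ 22/23 < 1, the complement has P[∩ A_i^c] ≥ 1 − 22/23 = 1/23 > 0, so some outcome avoids every A_i.

5·p = 22/23 ≈ 0.9565217; existence CERTIFIED by the union bound.


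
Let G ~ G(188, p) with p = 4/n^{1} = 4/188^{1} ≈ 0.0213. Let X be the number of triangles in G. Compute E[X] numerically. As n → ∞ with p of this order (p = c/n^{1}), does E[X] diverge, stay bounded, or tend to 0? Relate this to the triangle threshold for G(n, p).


Number of potential triangles: C(188, 3) = 1089836.
Each occurs with probability p³ ≈ (0.0213)³ ≈ 9.63178e-06.
By linearity: E[X] = C(188, 3)·p³ ≈ 1089836 · 9.63178e-06 ≈ 10.497.
Here α = 1, so p = 4/n is exactly at the triangle threshold p ~ 1/n. Asymptotically E[X] → c³/6 = 4³/6 = 32/3 ≈ 10.667, a bounded constant. In this regime the triangle count is asymptotically Poisson(c³/6).

E[X] ≈ 10.497; in regime p = Θ(1/n^{1}) E[X] stays bounded (at the triangle threshold p ~ 1/n).


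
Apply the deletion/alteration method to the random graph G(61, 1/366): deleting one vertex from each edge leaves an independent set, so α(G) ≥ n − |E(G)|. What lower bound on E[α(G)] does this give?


E[|E(G)|] = C(61, 2)·p = 1830 · (1/366) = 5.
E[α(G)] ≥ n − E[|E(G)|] = 61 − 5 = 56.
Numerically: ≈ 56.000.
(This is only a lower bound; the true E[α(G)] may be larger.)

E[α(G)] ≥ 56 ≈ 56.000.


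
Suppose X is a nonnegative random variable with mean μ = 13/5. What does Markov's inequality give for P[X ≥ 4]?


μ = E[X] = 13/5, a = 4.
Markov: P[X ≥ 4] ≤ μ/a = (13/5)/4 = 13/20.
Numerically: ≈ 0.650.
(Since a = 4 > μ = 2.600, the bound 13/20 is < 1 and informative.)

P[X ≥ 4] ≤ 13/20 ≈ 0.650.


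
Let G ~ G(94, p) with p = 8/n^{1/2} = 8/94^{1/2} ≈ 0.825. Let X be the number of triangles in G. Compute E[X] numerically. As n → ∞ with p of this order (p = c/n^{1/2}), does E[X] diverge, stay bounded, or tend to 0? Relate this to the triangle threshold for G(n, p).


Number of potential triangles: C(94, 3) = 134044.
Each occurs with probability p³ ≈ (0.825)³ ≈ 5.61795e-01.
By linearity: E[X] = C(94, 3)·p³ ≈ 134044 · 5.61795e-01 ≈ 75305.303.
Since α = 1/2 < 1, p = c/n^{1/2} ≫ 1/n is above the triangle threshold p ~ 1/n. Asymptotically E[X] ~ (c³/6)·n^{3(1−α)} = (8³/6)·n^{1.5} → ∞; triangles are abundant w.h.p.

E[X] ≈ 75305.303; in regime p = Θ(1/n^{1/2}) E[X] diverges (above the triangle threshold p ~ 1/n).


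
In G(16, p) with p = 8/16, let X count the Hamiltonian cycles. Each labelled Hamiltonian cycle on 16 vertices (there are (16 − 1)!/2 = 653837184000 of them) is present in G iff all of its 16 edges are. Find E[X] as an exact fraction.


K_16 has (16 − 1)!/2 = 653837184000 labelled Hamiltonian cycles.
For each such Hamiltonian cycle H, let X_H = 1 if all 16 edges of H are present in G. Then P[X_H = 1] = p^{16} = (1/2)^{16} = 1/65536.
By linearity: E[X] = Σ_H E[X_H] = 653837184000 · p^{16} = 653837184000 · 1/65536 = 638512875/64.
Numerically: E[X] ≈ 9.977e+06.

E[X] = 653837184000 · (1/2)^{16} = 638512875/64 ≈ 9.977e+06.


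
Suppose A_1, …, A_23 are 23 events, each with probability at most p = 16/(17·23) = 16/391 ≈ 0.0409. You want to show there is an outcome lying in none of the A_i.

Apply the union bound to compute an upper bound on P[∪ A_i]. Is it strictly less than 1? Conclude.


Union bound: P[∪_{i=1}^{23} A_i] ≤ Σ_i P[A_i] ≤ 23·p = 23·(16/391) = 16/17.
Numerically: 16/17 ≈ 0.9412.
Is 16/17 < 1? YES.
Since P[∪ A_i] ≤ 16/17 < 1, the complement has P[∩ A_i^c] ≥ 1 − 16/17 = 1/17 > 0, so some outcome avoids every A_i.

23·p = 16/17 ≈ 0.9412; existence CERTIFIED by the union bound.


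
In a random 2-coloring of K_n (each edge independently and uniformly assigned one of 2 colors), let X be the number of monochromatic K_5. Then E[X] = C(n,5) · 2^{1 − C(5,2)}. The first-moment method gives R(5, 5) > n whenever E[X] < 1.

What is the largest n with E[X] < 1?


We need C(n, 5) · 2^{1 − 10} < 1, i.e. C(n, 5) < 2^{10 − 1} = 512.
Check values of n near the boundary:
  n = 8: C(8, 5) = 56; 56 < 512? YES
  n = 9: C(9, 5) = 126; 126 < 512? YES
  n = 10: C(10, 5) = 252; 252 < 512? YES
  n = 11: C(11, 5) = 462; 462 < 512? YES
  n = 12: C(12, 5) = 792; 792 < 512? NO
  n = 13: C(13, 5) = 1287; 1287 < 512? NO
The largest n with C(n, 5) < 512 is n = 11 (where E[X] = 231/256 ≈ 0.902). Hence R(5, 5) > 11, i.e. R(5, 5) ≥ 12.

Largest n = 11; hence R(5, 5) > 11.


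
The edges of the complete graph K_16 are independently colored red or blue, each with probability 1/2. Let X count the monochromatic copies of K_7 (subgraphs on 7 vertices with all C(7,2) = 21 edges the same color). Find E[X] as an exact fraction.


Let X = Σ_S X_S over the C(16, 7) = 11440 subsets S of size 7, where X_S = 1 if the K_7 on S is monochromatic.
For a fixed S, the K_7 on S has C(7, 2) = 21 edges. P[all 21 edges red] = (1/2)^21, and likewise for blue, so P[monochromatic] = 2·(1/2)^21 = 2^{1 − 21} = 1/1048576.
Summing: E[X] = C(16, 7) · 2^{1 − 21} = 11440 · 1/1048576 = 715/65536.
Numerically: E[X] ≈ 0.011.

E[X] = C(16,7)·2^(1−C(7,2)) = 715/65536 ≈ 0.011.


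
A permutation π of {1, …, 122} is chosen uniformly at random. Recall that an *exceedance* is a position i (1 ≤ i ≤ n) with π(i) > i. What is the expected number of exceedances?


Write X = Σ_{i=1}^{122} X_i, where X_i = 1_{π(i) > i}.
For each fixed i, π(i) is uniform over {1, …, 122} (marginal of a uniform permutation), so P[π(i) > i] = (n − i)/n. Summing: Σ_{i=1}^{122} (n − i)/n = (0 + 1 + … + 121)/122 = 122(122 − 1)/(2·122) = (122 − 1)/2.
Hence E[X] = Σ_{i=1}^{122} (122 − i)/122 = 121/2 ≈ 60.50000.

E[X] = 121/2 = 60.50000.


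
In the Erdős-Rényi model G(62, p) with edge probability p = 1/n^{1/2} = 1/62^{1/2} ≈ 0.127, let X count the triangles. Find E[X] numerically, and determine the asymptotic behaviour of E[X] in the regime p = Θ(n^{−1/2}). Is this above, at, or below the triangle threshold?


Number of potential triangles: C(62, 3) = 37820.
Each occurs with probability p³ ≈ (0.127)³ ≈ 2.04838915e-03.
By linearity: E[X] = C(62, 3)·p³ ≈ 37820 · 2.04838915e-03 ≈ 77.470077.
Since α = 1/2 < 1, p = c/n^{1/2} ≫ 1/n is above the triangle threshold p ~ 1/n. Asymptotically E[X] ~ (c³/6)·n^{3(1−α)} = (1³/6)·n^{1.5} → ∞; triangles are abundant w.h.p.

E[X] ≈ 77.470077; in regime p = Θ(1/n^{1/2}) E[X] diverges (above the triangle threshold p ~ 1/n).


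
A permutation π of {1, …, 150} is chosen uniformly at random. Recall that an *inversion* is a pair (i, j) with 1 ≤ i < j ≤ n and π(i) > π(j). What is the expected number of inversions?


Write X = Σ X_I over the C(150, 2) = 11175 pairs i < j, with X_I the indicator of one inversion.
There are 11175 indicators.
For each fixed pair i < j, the values π(i) and π(j) are two distinct elements of {1, …, 150} in uniformly random order; by symmetry P[π(i) > π(j)] = 1/2.
By linearity: E[X] = 11175 · (1/2) = C(150, 2) · (1/2) = 11175/2 = 11175/2 ≈ 5587.5000.

E[X] = 11175/2 = 5587.5000.


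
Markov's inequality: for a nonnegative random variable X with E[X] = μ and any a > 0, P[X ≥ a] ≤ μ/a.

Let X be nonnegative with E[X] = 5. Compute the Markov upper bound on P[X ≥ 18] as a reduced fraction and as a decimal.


μ = E[X] = 5, a = 18.
Markov: P[X ≥ 18] ≤ μ/a = (5)/18 = 5/18.
Numerically: ≈ 0.2778.
(Since a = 18 > μ = 5.0000, the bound 5/18 is < 1 and informative.)

P[X ≥ 18] ≤ 5/18 ≈ 0.2778.


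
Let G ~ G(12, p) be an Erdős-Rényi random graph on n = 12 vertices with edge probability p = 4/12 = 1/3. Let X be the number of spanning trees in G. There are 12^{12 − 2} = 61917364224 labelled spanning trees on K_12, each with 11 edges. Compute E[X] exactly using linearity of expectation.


K_12 has 12^{12 − 2} = 61917364224 labelled spanning trees.
For each such spanning tree H, let X_H = 1 if all 11 edges of H are present in G. Then P[X_H = 1] = p^{11} = (1/3)^{11} = 1/177147.
By linearity: E[X] = Σ_H E[X_H] = 61917364224 · p^{11} = 61917364224 · 1/177147 = 1048576/3.
Numerically: E[X] ≈ 3.4953e+05.

E[X] = 61917364224 · (1/3)^{11} = 1048576/3 ≈ 3.4953e+05.


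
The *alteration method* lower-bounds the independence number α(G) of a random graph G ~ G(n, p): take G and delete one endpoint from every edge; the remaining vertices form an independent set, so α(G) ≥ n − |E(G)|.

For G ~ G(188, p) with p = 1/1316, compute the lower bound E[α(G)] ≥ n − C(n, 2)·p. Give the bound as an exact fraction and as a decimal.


E[|E(G)|] = C(188, 2)·p = 17578 · (1/1316) = 187/14.
E[α(G)] ≥ n − E[|E(G)|] = 188 − 187/14 = 2445/14.
Numerically: ≈ 174.64286.
(This is only a lower bound; the true E[α(G)] may be larger.)

E[α(G)] ≥ 2445/14 ≈ 174.64286.


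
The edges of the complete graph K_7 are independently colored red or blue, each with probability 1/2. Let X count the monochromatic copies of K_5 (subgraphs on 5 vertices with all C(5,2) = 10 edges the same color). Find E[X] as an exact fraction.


Let X = Σ_S X_S over the C(7, 5) = 21 subsets S of size 5, where X_S = 1 if the K_5 on S is monochromatic.
For a fixed S, the K_5 on S has C(5, 2) = 10 edges. P[all 10 edges red] = (1/2)^10, and likewise for blue, so P[monochromatic] = 2·(1/2)^10 = 2^{1 − 10} = 1/512.
Summing: E[X] = C(7, 5) · 2^{1 − 10} = 21 · 1/512 = 21/512.
Numerically: E[X] ≈ 0.041.

E[X] = C(7,5)·2^(1−C(5,2)) = 21/512 ≈ 0.041.


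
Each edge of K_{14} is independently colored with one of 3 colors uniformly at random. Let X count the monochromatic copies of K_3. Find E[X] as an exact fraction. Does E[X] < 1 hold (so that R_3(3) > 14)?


E[X] = C(14, 3) · 3^{1 − 3} = 364 · 3^{−2} = 364/9.
As a reduced fraction: E[X] = 364/9 ≈ 40.44444.
Is E[X] < 1? NO.
Since E[X] ≥ 1, the first-moment bound is inconclusive at n = 14; it does NOT by itself certify R_3(3) > 14.

E[X] = 364/9 ≈ 40.44444; E[X] ≥ 1; first-moment method inconclusive here.


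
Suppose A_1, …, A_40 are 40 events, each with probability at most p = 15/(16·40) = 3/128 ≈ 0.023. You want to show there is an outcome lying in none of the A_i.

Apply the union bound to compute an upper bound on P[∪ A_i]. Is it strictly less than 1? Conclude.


Union bound: P[∪_{i=1}^{40} A_i] ≤ Σ_i P[A_i] ≤ 40·p = 40·(3/128) = 15/16.
Numerically: 15/16 ≈ 0.938.
Is 15/16 < 1? YES.
Since P[∪ A_i] ≤ 15/16 < 1, the complement has P[∩ A_i^c] ≥ 1 − 15/16 = 1/16 > 0, so some outcome avoids every A_i.

40·p = 15/16 ≈ 0.938; existence CERTIFIED by the union bound.


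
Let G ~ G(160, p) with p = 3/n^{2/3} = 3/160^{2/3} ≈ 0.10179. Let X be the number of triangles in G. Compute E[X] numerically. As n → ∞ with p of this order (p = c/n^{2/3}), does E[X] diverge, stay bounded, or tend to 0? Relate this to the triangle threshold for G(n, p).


Number of potential triangles: C(160, 3) = 669920.
Each occurs with probability p³ ≈ (0.10179)³ ≈ 1.0546875e-03.
By linearity: E[X] = C(160, 3)·p³ ≈ 669920 · 1.0546875e-03 ≈ 706.55625.
Since α = 2/3 < 1, p = c/n^{2/3} ≫ 1/n is above the triangle threshold p ~ 1/n. Asymptotically E[X] ~ (c³/6)·n^{3(1−α)} = (3³/6)·n^{1} → ∞; triangles are abundant w.h.p.

E[X] ≈ 706.55625; in regime p = Θ(1/n^{2/3}) E[X] diverges (above the triangle threshold p ~ 1/n).


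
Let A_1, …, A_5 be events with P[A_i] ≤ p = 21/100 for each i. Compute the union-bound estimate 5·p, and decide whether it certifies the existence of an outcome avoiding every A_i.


Union bound: P[∪_{i=1}^{5} A_i] ≤ Σ_i P[A_i] ≤ 5·p = 5·(21/100) = 21/20.
Numerically: 21/20 ≈ 1.05000.
Is 21/20 < 1? NO.
Since the bound 21/20 is ≥ 1, the union bound is uninformative here; it does NOT by itself certify existence.

5·p = 21/20 ≈ 1.05000; existence NOT certified by the union bound.


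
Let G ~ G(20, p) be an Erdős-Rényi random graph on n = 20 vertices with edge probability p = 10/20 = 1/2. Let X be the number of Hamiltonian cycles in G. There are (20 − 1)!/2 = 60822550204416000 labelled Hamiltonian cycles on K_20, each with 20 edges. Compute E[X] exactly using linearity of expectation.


K_20 has (20 − 1)!/2 = 60822550204416000 labelled Hamiltonian cycles.
For each such Hamiltonian cycle H, let X_H = 1 if all 20 edges of H are present in G. Then P[X_H = 1] = p^{20} = (1/2)^{20} = 1/1048576.
Summing the indicators: E[X] = Σ_H E[X_H] = 60822550204416000 · p^{20} = 60822550204416000 · 1/1048576 = 1856156927625/32.
Numerically: E[X] ≈ 5.8005e+10.

E[X] = 60822550204416000 · (1/2)^{20} = 1856156927625/32 ≈ 5.8005e+10.


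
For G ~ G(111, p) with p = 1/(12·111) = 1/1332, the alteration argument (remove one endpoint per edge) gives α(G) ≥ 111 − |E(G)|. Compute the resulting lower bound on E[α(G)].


E[|E(G)|] = C(111, 2)·p = 6105 · (1/1332) = 55/12.
E[α(G)] ≥ n − E[|E(G)|] = 111 − 55/12 = 1277/12.
Numerically: ≈ 106.41667.
(This is only a lower bound; the true E[α(G)] may be larger.)

E[α(G)] ≥ 1277/12 ≈ 106.41667.


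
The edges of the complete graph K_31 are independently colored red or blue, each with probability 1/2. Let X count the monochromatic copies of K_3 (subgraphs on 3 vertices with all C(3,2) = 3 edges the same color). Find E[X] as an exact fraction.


Let X = Σ_S X_S over the C(31, 3) = 4495 subsets S of size 3, where X_S = 1 if the K_3 on S is monochromatic.
For a fixed S, the K_3 on S has C(3, 2) = 3 edges. P[all 3 edges red] = (1/2)^3, and likewise for blue, so P[monochromatic] = 2·(1/2)^3 = 2^{1 − 3} = 1/4.
By linearity: E[X] = C(31, 3) · 2^{1 − 3} = 4495 · 1/4 = 4495/4.
Numerically: E[X] ≈ 1123.75000.

E[X] = C(31,3)·2^(1−C(3,2)) = 4495/4 ≈ 1123.75000.


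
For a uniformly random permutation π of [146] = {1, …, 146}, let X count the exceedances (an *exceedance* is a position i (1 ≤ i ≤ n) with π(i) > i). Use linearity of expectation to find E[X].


Write X = Σ_{i=1}^{146} X_i, where X_i = 1_{π(i) > i}.
For each fixed i, π(i) is uniform over {1, …, 146} (marginal of a uniform permutation), so P[π(i) > i] = (n − i)/n. Summing: Σ_{i=1}^{146} (n − i)/n = (0 + 1 + … + 145)/146 = 146(146 − 1)/(2·146) = (146 − 1)/2.
Hence E[X] = Σ_{i=1}^{146} (146 − i)/146 = 145/2 ≈ 72.500000.

E[X] = 145/2 = 72.500000.


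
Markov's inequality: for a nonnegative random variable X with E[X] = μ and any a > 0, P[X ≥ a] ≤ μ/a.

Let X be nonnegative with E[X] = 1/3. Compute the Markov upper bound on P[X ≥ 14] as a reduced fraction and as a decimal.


μ = E[X] = 1/3, a = 14.
Markov: P[X ≥ 14] ≤ μ/a = (1/3)/14 = 1/42.
Numerically: ≈ 0.02381.
(Since a = 14 > μ = 0.33333, the bound 1/42 is < 1 and informative.)

P[X ≥ 14] ≤ 1/42 ≈ 0.02381.


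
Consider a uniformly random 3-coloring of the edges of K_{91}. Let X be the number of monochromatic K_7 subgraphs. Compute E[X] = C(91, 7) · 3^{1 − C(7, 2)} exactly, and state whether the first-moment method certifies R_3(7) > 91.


E[X] = C(91, 7) · 3^{1 − 21} = 8093990190 · 3^{−20} = 8093990190/3486784401.
As a reduced fraction: E[X] = 2697996730/1162261467 ≈ 2.3213337.
Is E[X] < 1? NO.
Since E[X] ≥ 1, the first-moment bound is inconclusive at n = 91; it does NOT by itself certify R_3(7) > 91.

E[X] = 2697996730/1162261467 ≈ 2.3213337; E[X] ≥ 1; first-moment method inconclusive here.


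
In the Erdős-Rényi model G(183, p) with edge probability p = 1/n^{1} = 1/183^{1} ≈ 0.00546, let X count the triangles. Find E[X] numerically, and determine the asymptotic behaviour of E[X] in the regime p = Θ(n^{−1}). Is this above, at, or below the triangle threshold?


Number of potential triangles: C(183, 3) = 1004731.
Each occurs with probability p³ ≈ (0.00546)³ ≈ 1.63172e-07.
By linearity: E[X] = C(183, 3)·p³ ≈ 1004731 · 1.63172e-07 ≈ 0.164.
Here α = 1, so p = 1/n is exactly at the triangle threshold p ~ 1/n. Asymptotically E[X] → c³/6 = 1³/6 = 1/6 ≈ 0.167, a bounded constant. In this regime the triangle count is asymptotically Poisson(c³/6).

E[X] ≈ 0.164; in regime p = Θ(1/n^{1}) E[X] stays bounded (at the triangle threshold p ~ 1/n).


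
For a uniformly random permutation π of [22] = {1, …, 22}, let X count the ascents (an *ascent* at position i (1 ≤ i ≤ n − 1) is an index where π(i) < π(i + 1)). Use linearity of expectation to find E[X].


Write X = Σ X_I over i = 1, …, 21, with X_I the indicator of one ascent.
There are 21 indicators.
For each fixed i, the pair (π(i), π(i+1)) is a uniformly random ordered pair of distinct values from {1, …, 22}; by symmetry P[π(i) < π(i+1)] = 1/2.
By linearity: E[X] = 21 · (1/2) = (22 − 1) · (1/2) = 21/2 ≈ 10.50000.

E[X] = 21/2 = 10.50000.
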